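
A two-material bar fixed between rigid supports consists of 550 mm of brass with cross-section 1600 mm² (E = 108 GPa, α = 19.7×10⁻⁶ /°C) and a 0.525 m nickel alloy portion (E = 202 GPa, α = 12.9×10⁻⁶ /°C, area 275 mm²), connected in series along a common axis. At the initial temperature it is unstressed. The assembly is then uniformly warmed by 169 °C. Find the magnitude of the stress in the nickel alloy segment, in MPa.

σ ≈ 856 MPa (compressive)

Free thermal expansion of the whole bar: Σ αᵢΔT Lᵢ = 19.7×10⁻⁶×169×550 + 12.9×10⁻⁶×169×525 = 2.976 mm.
The walls prevent any net length change, so an axial force P (same in every segment) develops. Compatibility: P · Σ Lᵢ/(AᵢEᵢ) = δ_free.
Σ Lᵢ/(AᵢEᵢ) = 550/(1600×108×10³) + 525/(275×202×10³) = 1.263×10⁻⁵ mm/N.
So P = 2.976 / 1.263×10⁻⁵ = 235.5 kN, compressive.
σ_{nickel alloy} = P / A = 235500 / 275 = 856.5 MPa.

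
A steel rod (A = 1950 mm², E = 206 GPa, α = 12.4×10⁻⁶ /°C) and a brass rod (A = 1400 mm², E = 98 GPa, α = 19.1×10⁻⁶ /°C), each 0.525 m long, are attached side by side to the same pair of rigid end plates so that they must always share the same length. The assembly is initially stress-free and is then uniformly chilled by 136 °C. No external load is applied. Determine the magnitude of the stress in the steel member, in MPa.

σ ≈ 47.8 MPa (compressive)

The brass has the larger α, so on cooling it would change length more than the steel if both were free. The rigid plates force a common final length, so the brass is put into tension and the steel into compression, with equal and opposite forces P (no external load).
Setting the final lengths equal and cancelling L: (α₁ − α₂)ΔT = P/(A₁E₁) + P/(A₂E₂).
|α₁ − α₂|·ΔT = 6.7×10⁻⁶ × 136 = 0.0009112.
1/(A₁E₁) + 1/(A₂E₂) = 1/(1950×206×10³) + 1/(1400×98×10³) = 9.778×10⁻⁹ N⁻¹.
P = 0.0009112 / 9.778×10⁻⁹ = 93190 N = 93.19 kN.
σ_{steel} = P/A₁ = 93190/1950 = 47.79 MPa, compressive.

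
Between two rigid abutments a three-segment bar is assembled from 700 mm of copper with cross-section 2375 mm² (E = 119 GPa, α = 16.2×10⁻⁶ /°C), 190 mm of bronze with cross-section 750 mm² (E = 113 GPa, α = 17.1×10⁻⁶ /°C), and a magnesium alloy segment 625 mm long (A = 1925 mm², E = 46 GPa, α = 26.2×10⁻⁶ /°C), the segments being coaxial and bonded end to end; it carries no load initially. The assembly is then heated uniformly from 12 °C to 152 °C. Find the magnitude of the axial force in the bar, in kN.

With the walls removed the bar would change length by δ_free = Σ αᵢΔT Lᵢ = 16.2×10⁻⁶×140×700 + 17.1×10⁻⁶×140×190 + 26.2×10⁻⁶×140×625 = 4.335 mm.
Since the ends are fixed, an axial force P builds up, equal in every segment, with P · Σ Lᵢ/(AᵢEᵢ) = δ_free.
The series flexibility is Σ Lᵢ/(AᵢEᵢ) = 700/(2375×119×10³) + 190/(750×113×10³) + 625/(1925×46×10³) = 1.178×10⁻⁵ mm/N.
So P = 4.335 / 1.178×10⁻⁵ = 368.1 kN, compressive.

P ≈ 368 kN (compressive)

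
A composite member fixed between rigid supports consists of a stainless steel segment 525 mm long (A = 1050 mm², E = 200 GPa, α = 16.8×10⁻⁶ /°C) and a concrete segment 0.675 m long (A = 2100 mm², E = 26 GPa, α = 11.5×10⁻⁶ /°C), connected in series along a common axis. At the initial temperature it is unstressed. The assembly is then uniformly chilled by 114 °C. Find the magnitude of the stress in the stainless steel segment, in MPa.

σ ≈ 121 MPa (tensile)

Free thermal contraction of the whole bar: Σ αᵢΔT Lᵢ = 16.8×10⁻⁶×114×525 + 11.5×10⁻⁶×114×675 = 1.89 mm.
The rigid supports impose zero overall length change; the single axial force P common to all segments must satisfy P Σ Lᵢ/(AᵢEᵢ) = δ_free.
Σ Lᵢ/(AᵢEᵢ) = 525/(1050×200×10³) + 675/(2100×26×10³) = 1.486×10⁻⁵ mm/N.
Hence P = δ_free / Σ(L/AE) = 1.89/1.486×10⁻⁵ = 127.2 kN (tensile).
σ_{stainless steel} = P / A = 127200 / 1050 = 121.1 MPa.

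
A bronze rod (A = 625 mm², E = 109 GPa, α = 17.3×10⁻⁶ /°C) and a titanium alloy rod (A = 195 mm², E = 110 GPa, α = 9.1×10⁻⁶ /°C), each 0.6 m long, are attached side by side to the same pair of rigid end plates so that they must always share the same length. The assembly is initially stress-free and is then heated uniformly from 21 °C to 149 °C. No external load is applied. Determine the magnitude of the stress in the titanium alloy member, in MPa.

σ ≈ 87.8 MPa (tensile)

Both members must finish at the same length. With the larger α, the bronze tends to over-expand; the plates restrain it, putting the bronze in compression and the titanium alloy in tension. With no external load the two internal forces are equal and opposite, magnitude P.
Compatibility of the two members (thermal + elastic change equal): (α₁ − α₂)ΔT = P·[1/(A₁E₁) + 1/(A₂E₂)].
|α₁ − α₂|·ΔT = 8.2×10⁻⁶ × 128 = 0.00105.
1/(A₁E₁) + 1/(A₂E₂) = 1/(625×109×10³) + 1/(195×110×10³) = 6.13×10⁻⁸ N⁻¹.
So P = 0.00105 / 6.13×10⁻⁸ = 17.12 kN.
σ_{titanium alloy} = P/A₂ = 17120/195 = 87.81 MPa, tensile.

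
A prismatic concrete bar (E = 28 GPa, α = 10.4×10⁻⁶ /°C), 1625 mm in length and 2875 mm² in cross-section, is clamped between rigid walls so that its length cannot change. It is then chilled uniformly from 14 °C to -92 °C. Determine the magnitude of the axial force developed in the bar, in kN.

Full restraint means ε = 0, so the stress is σ = EαΔT = 28×10³ × 10.4×10⁻⁶ × 106 = 30.87 MPa.
Then P = σA = 30.87 × 2875 mm² = 88.74 kN, tensile.

P ≈ 88.7 kN (tensile)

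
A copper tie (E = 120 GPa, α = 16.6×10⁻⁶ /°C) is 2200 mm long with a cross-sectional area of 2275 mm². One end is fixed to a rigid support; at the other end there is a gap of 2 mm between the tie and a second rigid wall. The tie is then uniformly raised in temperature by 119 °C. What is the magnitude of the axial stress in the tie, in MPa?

Unrestrained expansion: δ_free = αΔT L = 16.6×10⁻⁶ × 119 × 2200 = 4.346 mm.
This exceeds the 2 mm gap, so the wall pushes back. The portion of expansion that must be recovered elastically is δ_free − gap = 4.346 − 2 = 2.346 mm.
That suppressed elongation corresponds to σ = E·Δ/L = 120×10³ × 2.346/2200 = 128 MPa.

σ ≈ 128 MPa (compressive)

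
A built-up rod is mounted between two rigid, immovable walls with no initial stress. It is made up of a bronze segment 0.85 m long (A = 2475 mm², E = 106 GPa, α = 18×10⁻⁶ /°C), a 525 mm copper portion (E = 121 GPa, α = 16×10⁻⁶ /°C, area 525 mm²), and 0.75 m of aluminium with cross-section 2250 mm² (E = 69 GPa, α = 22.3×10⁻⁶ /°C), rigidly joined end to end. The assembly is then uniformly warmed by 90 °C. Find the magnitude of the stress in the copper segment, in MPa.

With the walls removed the bar would change length by δ_free = Σ αᵢΔT Lᵢ = 18×10⁻⁶×90×850 + 16×10⁻⁶×90×525 + 22.3×10⁻⁶×90×750 = 3.638 mm.
The walls prevent any net length change, so an axial force P (same in every segment) develops. Compatibility: P · Σ Lᵢ/(AᵢEᵢ) = δ_free.
Σ Lᵢ/(AᵢEᵢ) = 850/(2475×106×10³) + 525/(525×121×10³) + 750/(2250×69×10³) = 1.634×10⁻⁵ mm/N.
Hence P = δ_free / Σ(L/AE) = 3.638/1.634×10⁻⁵ = 222.7 kN (compressive).
σ_{copper} = P / A = 222700 / 525 = 424.2 MPa.

σ ≈ 424 MPa (compressive)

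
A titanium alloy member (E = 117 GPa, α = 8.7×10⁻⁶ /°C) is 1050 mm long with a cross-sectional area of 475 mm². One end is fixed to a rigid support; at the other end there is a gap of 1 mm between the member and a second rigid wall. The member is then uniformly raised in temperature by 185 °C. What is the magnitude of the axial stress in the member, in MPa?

σ ≈ 76.9 MPa (compressive)

If the wall were absent the member would grow by αΔT L = 8.7×10⁻⁶ × 185 × 1050 = 1.69 mm.
After closing the 1 mm clearance, 1.69 − 1 = 0.69 mm of expansion remains to be suppressed by the wall.
So σ = E(δ_free − g)/L = 117×10³ × 0.69/1050 = 76.88 MPa.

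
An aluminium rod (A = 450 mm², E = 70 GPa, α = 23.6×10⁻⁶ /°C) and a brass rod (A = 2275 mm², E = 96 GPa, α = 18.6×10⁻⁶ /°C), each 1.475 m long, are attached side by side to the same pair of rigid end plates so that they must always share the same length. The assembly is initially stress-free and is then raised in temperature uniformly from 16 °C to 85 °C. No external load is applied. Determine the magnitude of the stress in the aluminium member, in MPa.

Both members must finish at the same length. With the larger α, the aluminium tends to over-expand; the plates restrain it, putting the aluminium in compression and the brass in tension. With no external load the two internal forces are equal and opposite, magnitude P.
Setting the final lengths equal and cancelling L: (α₁ − α₂)ΔT = P/(A₁E₁) + P/(A₂E₂).
|α₁ − α₂|·ΔT = 5×10⁻⁶ × 69 = 0.000345.
1/(A₁E₁) + 1/(A₂E₂) = 1/(450×70×10³) + 1/(2275×96×10³) = 3.632×10⁻⁸ N⁻¹.
P = 0.000345 / 3.632×10⁻⁸ = 9498 N = 9.498 kN.
σ_{aluminium} = P/A₁ = 9498/450 = 21.11 MPa, compressive.

σ ≈ 21.1 MPa (compressive)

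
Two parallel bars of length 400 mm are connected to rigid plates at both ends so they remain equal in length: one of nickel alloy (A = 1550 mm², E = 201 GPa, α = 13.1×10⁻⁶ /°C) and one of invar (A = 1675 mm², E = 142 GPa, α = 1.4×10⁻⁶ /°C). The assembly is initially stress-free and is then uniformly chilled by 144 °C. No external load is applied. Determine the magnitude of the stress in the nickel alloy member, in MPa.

σ ≈ 147 MPa (tensile)

Equilibrium of a rigid end plate with no external load gives equal and opposite internal forces ±P in the two members. Since α_{nickel alloy} > α_{invar}, cooling drives the nickel alloy into tension and the invar into compression.
Equating the net (thermal + elastic) strains gives |α₁ − α₂|·ΔT = P·[1/(A₁E₁) + 1/(A₂E₂)].
|α₁ − α₂|·ΔT = 11.7×10⁻⁶ × 144 = 0.001685.
1/(A₁E₁) + 1/(A₂E₂) = 1/(1550×201×10³) + 1/(1675×142×10³) = 7.414×10⁻⁹ N⁻¹.
So P = 0.001685 / 7.414×10⁻⁹ = 227.2 kN.
σ_{nickel alloy} = P/A₁ = 227200/1550 = 146.6 MPa, tensile.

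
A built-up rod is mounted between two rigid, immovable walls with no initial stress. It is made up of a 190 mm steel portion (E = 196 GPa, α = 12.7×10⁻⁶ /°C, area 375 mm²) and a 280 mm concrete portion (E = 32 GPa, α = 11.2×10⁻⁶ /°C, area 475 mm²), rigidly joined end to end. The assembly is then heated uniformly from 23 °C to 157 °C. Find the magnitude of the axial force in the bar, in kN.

Free thermal expansion of the whole bar: Σ αᵢΔT Lᵢ = 12.7×10⁻⁶×134×190 + 11.2×10⁻⁶×134×280 = 0.7436 mm.
The walls prevent any net length change, so an axial force P (same in every segment) develops. Compatibility: P · Σ Lᵢ/(AᵢEᵢ) = δ_free.
The series flexibility is Σ Lᵢ/(AᵢEᵢ) = 190/(375×196×10³) + 280/(475×32×10³) = 2.101×10⁻⁵ mm/N.
P = 0.7436 / 2.101×10⁻⁵ = 35400 N = 35.4 kN, compressive.

P ≈ 35.4 kN (compressive)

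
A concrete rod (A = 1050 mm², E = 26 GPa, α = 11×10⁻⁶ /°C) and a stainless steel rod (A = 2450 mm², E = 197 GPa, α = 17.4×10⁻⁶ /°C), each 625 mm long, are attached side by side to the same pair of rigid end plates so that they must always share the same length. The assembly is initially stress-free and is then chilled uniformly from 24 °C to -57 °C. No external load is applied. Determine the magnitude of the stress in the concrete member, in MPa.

The stainless steel has the larger α, so on cooling it would change length more than the concrete if both were free. The rigid plates force a common final length, so the stainless steel is put into tension and the concrete into compression, with equal and opposite forces P (no external load).
Setting the final lengths equal and cancelling L: (α₁ − α₂)ΔT = P/(A₁E₁) + P/(A₂E₂).
|α₁ − α₂|·ΔT = 6.4×10⁻⁶ × 81 = 0.0005184.
1/(A₁E₁) + 1/(A₂E₂) = 1/(1050×26×10³) + 1/(2450×197×10³) = 3.87×10⁻⁸ N⁻¹.
P = 0.0005184 / 3.87×10⁻⁸ = 13390 N = 13.39 kN.
σ_{concrete} = P/A₁ = 13390/1050 = 12.76 MPa, compressive.

σ ≈ 12.8 MPa (compressive)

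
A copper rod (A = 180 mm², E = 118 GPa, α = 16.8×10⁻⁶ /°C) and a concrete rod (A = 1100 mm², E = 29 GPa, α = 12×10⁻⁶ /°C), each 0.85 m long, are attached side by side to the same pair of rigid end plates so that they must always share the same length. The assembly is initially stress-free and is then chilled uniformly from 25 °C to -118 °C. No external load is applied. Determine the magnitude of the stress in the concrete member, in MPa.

σ ≈ 7.96 MPa (compressive)

The copper has the larger α, so on cooling it would change length more than the concrete if both were free. The rigid plates force a common final length, so the copper is put into tension and the concrete into compression, with equal and opposite forces P (no external load).
Compatibility of the two members (thermal + elastic change equal): (α₁ − α₂)ΔT = P·[1/(A₁E₁) + 1/(A₂E₂)].
|α₁ − α₂|·ΔT = 4.8×10⁻⁶ × 143 = 0.0006864.
1/(A₁E₁) + 1/(A₂E₂) = 1/(180×118×10³) + 1/(1100×29×10³) = 7.843×10⁻⁸ N⁻¹.
P = 0.0006864 / 7.843×10⁻⁸ = 8752 N = 8.752 kN.
σ_{concrete} = P/A₂ = 8752/1100 = 7.956 MPa, compressive.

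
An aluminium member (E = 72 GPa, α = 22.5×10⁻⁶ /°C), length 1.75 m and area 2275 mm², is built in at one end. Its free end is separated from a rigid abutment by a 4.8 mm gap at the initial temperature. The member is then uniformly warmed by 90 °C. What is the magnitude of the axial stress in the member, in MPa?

Free thermal elongation = αΔT L = 22.5×10⁻⁶ × 90 × 1750 = 3.544 mm.
This is smaller than the 4.8 mm clearance, so the member expands freely without reaching the stop — the stress is zero.

σ ≈ 0 MPa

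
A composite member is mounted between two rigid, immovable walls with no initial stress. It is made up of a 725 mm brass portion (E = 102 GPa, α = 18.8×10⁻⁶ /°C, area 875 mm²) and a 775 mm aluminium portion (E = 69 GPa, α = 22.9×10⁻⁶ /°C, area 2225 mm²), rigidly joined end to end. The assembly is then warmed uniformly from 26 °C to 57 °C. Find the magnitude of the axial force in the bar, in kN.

P ≈ 73.9 kN (compressive)

Free thermal expansion of the whole bar: Σ αᵢΔT Lᵢ = 18.8×10⁻⁶×31×725 + 22.9×10⁻⁶×31×775 = 0.9727 mm.
Since the ends are fixed, an axial force P builds up, equal in every segment, with P · Σ Lᵢ/(AᵢEᵢ) = δ_free.
The series flexibility is Σ Lᵢ/(AᵢEᵢ) = 725/(875×102×10³) + 775/(2225×69×10³) = 1.317×10⁻⁵ mm/N.
Hence P = δ_free / Σ(L/AE) = 0.9727/1.317×10⁻⁵ = 73.85 kN (compressive).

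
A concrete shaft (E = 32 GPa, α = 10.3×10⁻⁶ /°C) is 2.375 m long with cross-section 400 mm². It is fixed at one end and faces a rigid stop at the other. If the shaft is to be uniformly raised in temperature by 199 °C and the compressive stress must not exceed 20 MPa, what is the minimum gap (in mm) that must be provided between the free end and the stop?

g ≈ 3.38 mm

Free expansion if unrestrained: δ_free = αΔT L = 10.3×10⁻⁶ × 199 × 2375 = 4.868 mm.
A stress of 20 MPa corresponds to the wall pushing the shaft back by σL/E = 20×2375/(32×10³) = 1.484 mm.
The gap must absorb the remainder: g_min = 4.868 − 1.484 = 3.384 mm.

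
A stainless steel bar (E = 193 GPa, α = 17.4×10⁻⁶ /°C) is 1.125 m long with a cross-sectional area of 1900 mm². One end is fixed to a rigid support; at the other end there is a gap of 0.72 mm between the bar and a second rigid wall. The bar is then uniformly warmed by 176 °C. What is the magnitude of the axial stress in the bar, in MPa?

Unrestrained expansion: δ_free = αΔT L = 17.4×10⁻⁶ × 176 × 1125 = 3.445 mm.
After closing the 0.72 mm clearance, 3.445 − 0.72 = 2.725 mm of expansion remains to be suppressed by the wall.
So σ = E(δ_free − g)/L = 193×10³ × 2.725/1125 = 467.5 MPa.

σ ≈ 468 MPa (compressive)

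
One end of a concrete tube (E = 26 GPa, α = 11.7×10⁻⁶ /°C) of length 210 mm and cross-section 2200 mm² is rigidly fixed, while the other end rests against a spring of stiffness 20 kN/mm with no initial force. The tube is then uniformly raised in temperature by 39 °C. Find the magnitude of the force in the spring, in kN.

If the spring were absent the tube would lengthen by αΔT L = 11.7×10⁻⁶ × 39 × 210 = 0.09582 mm.
Let P be the compressive force at the spring. The tube shortens elastically by PL/(AE) and the spring compresses by P/k; together these equal δ_free.
P [ L/(AE) + 1/k ] = δ_free → P [ 210/(2200×26×10³) + 1/(20×10³) ] = 0.09582.
P = 0.09582 / 5.367×10⁻⁵ = 1785 N.

P ≈ 1.79 kN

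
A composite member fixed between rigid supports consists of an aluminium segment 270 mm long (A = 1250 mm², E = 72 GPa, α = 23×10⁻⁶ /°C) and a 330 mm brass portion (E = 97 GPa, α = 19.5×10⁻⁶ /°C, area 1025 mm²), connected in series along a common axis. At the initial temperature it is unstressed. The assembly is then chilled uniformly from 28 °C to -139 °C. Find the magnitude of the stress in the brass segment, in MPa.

σ ≈ 326 MPa (tensile)

Free thermal contraction of the whole bar: Σ αᵢΔT Lᵢ = 23×10⁻⁶×167×270 + 19.5×10⁻⁶×167×330 = 2.112 mm.
The rigid supports impose zero overall length change; the single axial force P common to all segments must satisfy P Σ Lᵢ/(AᵢEᵢ) = δ_free.
Σ Lᵢ/(AᵢEᵢ) = 270/(1250×72×10³) + 330/(1025×97×10³) = 6.319×10⁻⁶ mm/N.
So P = 2.112 / 6.319×10⁻⁶ = 334.2 kN, tensile.
σ_{brass} = P / A = 334200 / 1025 = 326 MPa.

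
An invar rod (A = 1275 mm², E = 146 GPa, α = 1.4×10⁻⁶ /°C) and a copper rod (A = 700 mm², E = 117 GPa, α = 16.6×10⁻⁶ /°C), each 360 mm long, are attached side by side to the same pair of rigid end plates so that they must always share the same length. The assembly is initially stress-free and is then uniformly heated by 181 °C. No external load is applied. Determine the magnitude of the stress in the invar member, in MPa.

σ ≈ 123 MPa (tensile)

The copper has the larger α, so on heating it would change length more than the invar if both were free. The rigid plates force a common final length, so the copper is put into compression and the invar into tension, with equal and opposite forces P (no external load).
Equating the net (thermal + elastic) strains gives |α₁ − α₂|·ΔT = P·[1/(A₁E₁) + 1/(A₂E₂)].
|α₁ − α₂|·ΔT = 15.2×10⁻⁶ × 181 = 0.002751.
1/(A₁E₁) + 1/(A₂E₂) = 1/(1275×146×10³) + 1/(700×117×10³) = 1.758×10⁻⁸ N⁻¹.
So P = 0.002751 / 1.758×10⁻⁸ = 156.5 kN.
σ_{invar} = P/A₁ = 156500/1275 = 122.7 MPa, tensile.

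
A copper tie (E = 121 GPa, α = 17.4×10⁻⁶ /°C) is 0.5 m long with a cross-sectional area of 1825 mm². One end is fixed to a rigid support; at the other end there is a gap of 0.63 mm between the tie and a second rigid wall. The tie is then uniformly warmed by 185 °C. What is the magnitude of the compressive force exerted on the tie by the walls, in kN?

P ≈ 433 kN

Free thermal elongation = αΔT L = 17.4×10⁻⁶ × 185 × 500 = 1.609 mm.
The gap closes (δ_free > 0.63 mm) and the wall then resists a further 1.609 − 0.63 = 0.9795 mm of expansion.
So σ = E(δ_free − g)/L = 121×10³ × 0.9795/500 = 237 MPa.
Force on the wall = σA = 237 × 1825 mm² = 432.6 kN.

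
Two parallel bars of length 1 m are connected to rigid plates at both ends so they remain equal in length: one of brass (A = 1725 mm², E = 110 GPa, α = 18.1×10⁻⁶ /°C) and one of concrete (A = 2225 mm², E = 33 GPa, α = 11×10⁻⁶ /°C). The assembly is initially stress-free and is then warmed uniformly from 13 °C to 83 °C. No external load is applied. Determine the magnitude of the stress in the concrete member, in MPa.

The brass has the larger α, so on heating it would change length more than the concrete if both were free. The rigid plates force a common final length, so the brass is put into compression and the concrete into tension, with equal and opposite forces P (no external load).
Compatibility of the two members (thermal + elastic change equal): (α₁ − α₂)ΔT = P·[1/(A₁E₁) + 1/(A₂E₂)].
|α₁ − α₂|·ΔT = 7.1×10⁻⁶ × 70 = 0.000497.
1/(A₁E₁) + 1/(A₂E₂) = 1/(1725×110×10³) + 1/(2225×33×10³) = 1.889×10⁻⁸ N⁻¹.
So P = 0.000497 / 1.889×10⁻⁸ = 26.31 kN.
σ_{concrete} = P/A₂ = 26310/2225 = 11.83 MPa, tensile.

σ ≈ 11.8 MPa (tensile)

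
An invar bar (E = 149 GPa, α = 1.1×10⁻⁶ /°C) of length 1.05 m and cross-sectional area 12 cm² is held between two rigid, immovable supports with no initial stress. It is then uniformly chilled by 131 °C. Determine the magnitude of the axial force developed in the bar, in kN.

P ≈ 25.8 kN (tensile)

With zero net strain, σ = E·αΔT = 149 GPa × 1.1×10⁻⁶ × 131 = 21.47 MPa.
Then P = σA = 21.47 × 1200 mm² = 25.77 kN, tensile.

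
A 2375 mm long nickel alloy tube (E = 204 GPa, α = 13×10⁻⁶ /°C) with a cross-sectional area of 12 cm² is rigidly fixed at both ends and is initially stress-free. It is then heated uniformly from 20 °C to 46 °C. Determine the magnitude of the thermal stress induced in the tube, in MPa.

σ ≈ 69 MPa (compressive)

Because both ends are immovable the net strain is zero, and the suppressed thermal strain is αΔT = 13×10⁻⁶ × 26 = 338×10⁻⁶.
Hence σ = E·αΔT = 204×10³ × 338×10⁻⁶ = 68.95 MPa, compressive.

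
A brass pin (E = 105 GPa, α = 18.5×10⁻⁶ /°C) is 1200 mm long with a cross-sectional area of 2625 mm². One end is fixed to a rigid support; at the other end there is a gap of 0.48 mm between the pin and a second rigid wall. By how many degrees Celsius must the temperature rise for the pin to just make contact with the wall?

ΔT ≈ 21.6 °C

The gap closes when αΔT L = 0.48 mm, since the pin is still unstressed at that instant.
So ΔT = g/(αL) = 0.48/(18.5×10⁻⁶ × 1200) = 21.62 °C.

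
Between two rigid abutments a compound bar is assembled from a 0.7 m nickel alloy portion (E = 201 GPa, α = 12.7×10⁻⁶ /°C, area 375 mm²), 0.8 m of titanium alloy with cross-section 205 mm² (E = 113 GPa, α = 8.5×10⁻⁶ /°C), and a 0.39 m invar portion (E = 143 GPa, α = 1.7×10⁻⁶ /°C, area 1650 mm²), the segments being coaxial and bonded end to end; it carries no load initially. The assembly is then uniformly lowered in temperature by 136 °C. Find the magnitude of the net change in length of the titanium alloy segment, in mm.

|ΔL| ≈ 0.764 mm

If the supports were absent, the total length change would be Σ αᵢΔT Lᵢ = 12.7×10⁻⁶×136×700 + 8.5×10⁻⁶×136×800 + 1.7×10⁻⁶×136×390 = 2.224 mm.
Since the ends are fixed, an axial force P builds up, equal in every segment, with P · Σ Lᵢ/(AᵢEᵢ) = δ_free.
The series flexibility is Σ Lᵢ/(AᵢEᵢ) = 700/(375×201×10³) + 800/(205×113×10³) + 390/(1650×143×10³) = 4.547×10⁻⁵ mm/N.
P = 2.224 / 4.547×10⁻⁵ = 48910 N = 48.91 kN, tensile.
For the titanium alloy segment, free thermal change = 8.5×10⁻⁶×136×800 = 0.9248 mm and elastic change from P = 48910×800/(205×113×10³) = 1.689 mm; these oppose, so the net change is 0.764 mm (segment lengthens).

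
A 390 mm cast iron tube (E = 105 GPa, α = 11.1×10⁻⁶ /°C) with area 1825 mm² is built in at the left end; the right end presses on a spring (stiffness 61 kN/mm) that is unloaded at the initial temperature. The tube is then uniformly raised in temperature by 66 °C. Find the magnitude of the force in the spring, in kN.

P ≈ 15.5 kN

The unrestrained thermal change is αΔT L = 11.1×10⁻⁶ × 66 × 390 = 0.2857 mm.
Let P be the compressive force at the spring. The tube shortens elastically by PL/(AE) and the spring compresses by P/k; together these equal δ_free.
So P = δ_free / [L/(AE) + 1/k] = 0.2857 / [ 390/(1825×105×10³) + 1/(61×10³) ].
P = 0.2857 / 1.843×10⁻⁵ = 15500 N.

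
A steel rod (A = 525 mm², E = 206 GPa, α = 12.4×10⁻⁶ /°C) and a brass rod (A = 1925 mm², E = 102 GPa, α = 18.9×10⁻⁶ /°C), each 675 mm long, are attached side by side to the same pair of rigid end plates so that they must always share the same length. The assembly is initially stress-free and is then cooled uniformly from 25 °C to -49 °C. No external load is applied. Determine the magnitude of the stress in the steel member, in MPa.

Both members must finish at the same length. With the larger α, the brass tends to over-contract; the plates restrain it, putting the brass in tension and the steel in compression. With no external load the two internal forces are equal and opposite, magnitude P.
Setting the final lengths equal and cancelling L: (α₁ − α₂)ΔT = P/(A₁E₁) + P/(A₂E₂).
|α₁ − α₂|·ΔT = 6.5×10⁻⁶ × 74 = 0.000481.
1/(A₁E₁) + 1/(A₂E₂) = 1/(525×206×10³) + 1/(1925×102×10³) = 1.434×10⁻⁸ N⁻¹.
P = 0.000481 / 1.434×10⁻⁸ = 33540 N = 33.54 kN.
σ_{steel} = P/A₁ = 33540/525 = 63.89 MPa, compressive.

σ ≈ 63.9 MPa (compressive)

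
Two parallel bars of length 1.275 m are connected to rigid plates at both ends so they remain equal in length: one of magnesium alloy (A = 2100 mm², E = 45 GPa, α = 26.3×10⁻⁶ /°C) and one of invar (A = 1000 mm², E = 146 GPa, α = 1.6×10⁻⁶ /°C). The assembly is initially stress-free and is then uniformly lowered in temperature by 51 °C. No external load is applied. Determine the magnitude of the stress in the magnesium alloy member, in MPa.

Both members must finish at the same length. With the larger α, the magnesium alloy tends to over-contract; the plates restrain it, putting the magnesium alloy in tension and the invar in compression. With no external load the two internal forces are equal and opposite, magnitude P.
Equating the net (thermal + elastic) strains gives |α₁ − α₂|·ΔT = P·[1/(A₁E₁) + 1/(A₂E₂)].
|α₁ − α₂|·ΔT = 24.7×10⁻⁶ × 51 = 0.00126.
1/(A₁E₁) + 1/(A₂E₂) = 1/(2100×45×10³) + 1/(1000×146×10³) = 1.743×10⁻⁸ N⁻¹.
So P = 0.00126 / 1.743×10⁻⁸ = 72.27 kN.
σ_{magnesium alloy} = P/A₁ = 72270/2100 = 34.41 MPa, tensile.

σ ≈ 34.4 MPa (tensile)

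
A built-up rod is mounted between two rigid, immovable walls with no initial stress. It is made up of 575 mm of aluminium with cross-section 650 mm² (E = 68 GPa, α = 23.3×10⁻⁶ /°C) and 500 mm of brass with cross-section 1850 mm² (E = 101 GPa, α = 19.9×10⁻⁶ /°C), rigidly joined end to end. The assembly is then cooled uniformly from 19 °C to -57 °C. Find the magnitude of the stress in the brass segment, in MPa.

σ ≈ 61.2 MPa (tensile)

If the supports were absent, the total length change would be Σ αᵢΔT Lᵢ = 23.3×10⁻⁶×76×575 + 19.9×10⁻⁶×76×500 = 1.774 mm.
The rigid supports impose zero overall length change; the single axial force P common to all segments must satisfy P Σ Lᵢ/(AᵢEᵢ) = δ_free.
Σ Lᵢ/(AᵢEᵢ) = 575/(650×68×10³) + 500/(1850×101×10³) = 1.568×10⁻⁵ mm/N.
Hence P = δ_free / Σ(L/AE) = 1.774/1.568×10⁻⁵ = 113.1 kN (tensile).
σ_{brass} = P / A = 113100 / 1850 = 61.15 MPa.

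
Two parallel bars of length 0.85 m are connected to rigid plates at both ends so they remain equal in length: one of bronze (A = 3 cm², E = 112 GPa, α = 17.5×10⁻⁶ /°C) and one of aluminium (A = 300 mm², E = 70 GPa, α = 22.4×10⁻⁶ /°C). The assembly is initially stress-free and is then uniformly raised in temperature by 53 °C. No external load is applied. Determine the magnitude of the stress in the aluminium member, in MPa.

Both members must finish at the same length. With the larger α, the aluminium tends to over-expand; the plates restrain it, putting the aluminium in compression and the bronze in tension. With no external load the two internal forces are equal and opposite, magnitude P.
Compatibility of the two members (thermal + elastic change equal): (α₁ − α₂)ΔT = P·[1/(A₁E₁) + 1/(A₂E₂)].
|α₁ − α₂|·ΔT = 4.9×10⁻⁶ × 53 = 0.0002597.
1/(A₁E₁) + 1/(A₂E₂) = 1/(300×112×10³) + 1/(300×70×10³) = 7.738×10⁻⁸ N⁻¹.
So P = 0.0002597 / 7.738×10⁻⁸ = 3.356 kN.
σ_{aluminium} = P/A₂ = 3356/300 = 11.19 MPa, compressive.

σ ≈ 11.2 MPa (compressive)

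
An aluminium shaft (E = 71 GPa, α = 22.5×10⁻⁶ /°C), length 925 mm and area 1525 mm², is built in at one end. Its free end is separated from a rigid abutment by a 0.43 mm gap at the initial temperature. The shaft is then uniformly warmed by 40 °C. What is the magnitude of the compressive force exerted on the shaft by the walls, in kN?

P ≈ 47.1 kN

Free thermal elongation = αΔT L = 22.5×10⁻⁶ × 40 × 925 = 0.8325 mm.
After closing the 0.43 mm clearance, 0.8325 − 0.43 = 0.4025 mm of expansion remains to be suppressed by the wall.
That suppressed elongation corresponds to σ = E·Δ/L = 71×10³ × 0.4025/925 = 30.89 MPa.
P = σA = 30.89 × 1525 = 47.11 kN.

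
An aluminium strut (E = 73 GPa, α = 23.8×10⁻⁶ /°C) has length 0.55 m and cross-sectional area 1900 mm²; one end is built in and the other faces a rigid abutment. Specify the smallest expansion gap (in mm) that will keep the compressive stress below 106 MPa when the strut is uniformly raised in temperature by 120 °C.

g ≈ 0.772 mm

With no wall the strut would lengthen by αΔT L = 23.8×10⁻⁶ × 120 × 550 = 1.571 mm.
A stress of 106 MPa corresponds to the wall pushing the strut back by σL/E = 106×550/(73×10³) = 0.7986 mm.
The gap must absorb the remainder: g_min = 1.571 − 0.7986 = 0.7722 mm.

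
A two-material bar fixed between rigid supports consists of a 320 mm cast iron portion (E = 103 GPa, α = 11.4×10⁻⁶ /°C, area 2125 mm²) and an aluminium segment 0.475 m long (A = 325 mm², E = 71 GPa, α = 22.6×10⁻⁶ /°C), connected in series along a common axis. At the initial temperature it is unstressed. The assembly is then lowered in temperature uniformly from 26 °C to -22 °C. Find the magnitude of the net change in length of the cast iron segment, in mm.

If the supports were absent, the total length change would be Σ αᵢΔT Lᵢ = 11.4×10⁻⁶×48×320 + 22.6×10⁻⁶×48×475 = 0.6904 mm.
Since the ends are fixed, an axial force P builds up, equal in every segment, with P · Σ Lᵢ/(AᵢEᵢ) = δ_free.
Σ Lᵢ/(AᵢEᵢ) = 320/(2125×103×10³) + 475/(325×71×10³) = 2.205×10⁻⁵ mm/N.
Hence P = δ_free / Σ(L/AE) = 0.6904/2.205×10⁻⁵ = 31.31 kN (tensile).
For the cast iron segment, free thermal change = 11.4×10⁻⁶×48×320 = 0.1751 mm and elastic change from P = 31310×320/(2125×103×10³) = 0.04578 mm; these oppose, so the net change is 0.129 mm (segment shortens).

|ΔL| ≈ 0.129 mm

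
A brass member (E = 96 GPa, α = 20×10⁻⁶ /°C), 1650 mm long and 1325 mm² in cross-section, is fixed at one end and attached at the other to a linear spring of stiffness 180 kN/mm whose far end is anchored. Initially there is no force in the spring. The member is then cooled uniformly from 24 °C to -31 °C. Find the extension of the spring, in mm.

Free thermal contraction: δ_free = αΔT L = 20×10⁻⁶ × 55 × 1650 = 1.815 mm.
With a force P in the spring, the elastic change of the member is PL/(AE) and that of the spring is P/k; compatibility requires their sum to equal δ_free.
So P = δ_free / [L/(AE) + 1/k] = 1.815 / [ 1650/(1325×96×10³) + 1/(180×10³) ].
P = 1.815 / 1.853×10⁻⁵ = 97960 N.
Spring extension = P/k = 97960/(180×10³) = 0.5442 mm.

δ ≈ 0.544 mm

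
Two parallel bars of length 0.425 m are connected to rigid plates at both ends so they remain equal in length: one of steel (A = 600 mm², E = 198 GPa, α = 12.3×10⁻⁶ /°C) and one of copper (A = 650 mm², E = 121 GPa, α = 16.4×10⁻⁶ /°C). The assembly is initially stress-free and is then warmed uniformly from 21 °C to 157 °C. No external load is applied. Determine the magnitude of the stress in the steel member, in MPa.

σ ≈ 44 MPa (tensile)

Equilibrium of a rigid end plate with no external load gives equal and opposite internal forces ±P in the two members. Since α_{copper} > α_{steel}, heating drives the copper into compression and the steel into tension.
Equating the net (thermal + elastic) strains gives |α₁ − α₂|·ΔT = P·[1/(A₁E₁) + 1/(A₂E₂)].
|α₁ − α₂|·ΔT = 4.1×10⁻⁶ × 136 = 0.0005576.
1/(A₁E₁) + 1/(A₂E₂) = 1/(600×198×10³) + 1/(650×121×10³) = 2.113×10⁻⁸ N⁻¹.
So P = 0.0005576 / 2.113×10⁻⁸ = 26.39 kN.
σ_{steel} = P/A₁ = 26390/600 = 43.98 MPa, tensile.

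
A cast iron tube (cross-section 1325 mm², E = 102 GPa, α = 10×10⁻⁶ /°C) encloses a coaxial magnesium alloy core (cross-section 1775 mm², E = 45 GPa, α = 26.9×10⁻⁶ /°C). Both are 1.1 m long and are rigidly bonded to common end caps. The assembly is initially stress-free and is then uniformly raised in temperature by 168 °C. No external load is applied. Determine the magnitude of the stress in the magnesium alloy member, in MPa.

σ ≈ 80.3 MPa (compressive)

The magnesium alloy has the larger α, so on heating it would change length more than the cast iron if both were free. The rigid plates force a common final length, so the magnesium alloy is put into compression and the cast iron into tension, with equal and opposite forces P (no external load).
Compatibility of the two members (thermal + elastic change equal): (α₁ − α₂)ΔT = P·[1/(A₁E₁) + 1/(A₂E₂)].
|α₁ − α₂|·ΔT = 16.9×10⁻⁶ × 168 = 0.002839.
1/(A₁E₁) + 1/(A₂E₂) = 1/(1325×102×10³) + 1/(1775×45×10³) = 1.992×10⁻⁸ N⁻¹.
P = 0.002839 / 1.992×10⁻⁸ = 142500 N = 142.5 kN.
σ_{magnesium alloy} = P/A₂ = 142500/1775 = 80.3 MPa, compressive.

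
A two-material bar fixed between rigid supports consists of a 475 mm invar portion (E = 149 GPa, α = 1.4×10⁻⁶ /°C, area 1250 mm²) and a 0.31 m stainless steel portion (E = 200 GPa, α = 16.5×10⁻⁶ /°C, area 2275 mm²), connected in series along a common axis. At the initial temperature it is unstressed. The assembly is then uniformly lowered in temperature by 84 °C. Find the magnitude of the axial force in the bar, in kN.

P ≈ 150 kN (tensile)

If the supports were absent, the total length change would be Σ αᵢΔT Lᵢ = 1.4×10⁻⁶×84×475 + 16.5×10⁻⁶×84×310 = 0.4855 mm.
Since the ends are fixed, an axial force P builds up, equal in every segment, with P · Σ Lᵢ/(AᵢEᵢ) = δ_free.
The series flexibility is Σ Lᵢ/(AᵢEᵢ) = 475/(1250×149×10³) + 310/(2275×200×10³) = 3.232×10⁻⁶ mm/N.
Hence P = δ_free / Σ(L/AE) = 0.4855/3.232×10⁻⁶ = 150.2 kN (tensile).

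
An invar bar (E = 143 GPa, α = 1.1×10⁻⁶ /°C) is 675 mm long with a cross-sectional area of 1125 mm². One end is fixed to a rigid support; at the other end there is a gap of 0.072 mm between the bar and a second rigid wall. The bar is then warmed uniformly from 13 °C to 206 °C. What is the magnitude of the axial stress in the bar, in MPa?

σ ≈ 15.1 MPa (compressive)

Free thermal elongation = αΔT L = 1.1×10⁻⁶ × 193 × 675 = 0.1433 mm.
The gap closes (δ_free > 0.072 mm) and the wall then resists a further 0.1433 − 0.072 = 0.0713 mm of expansion.
That suppressed elongation corresponds to σ = E·Δ/L = 143×10³ × 0.0713/675 = 15.11 MPa.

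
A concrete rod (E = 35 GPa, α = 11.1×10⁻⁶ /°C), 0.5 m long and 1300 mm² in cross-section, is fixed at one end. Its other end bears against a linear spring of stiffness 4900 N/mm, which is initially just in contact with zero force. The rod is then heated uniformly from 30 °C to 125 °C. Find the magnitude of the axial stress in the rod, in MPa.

If the spring were absent the rod would lengthen by αΔT L = 11.1×10⁻⁶ × 95 × 500 = 0.5272 mm.
With a force P in the spring, the elastic change of the rod is PL/(AE) and that of the spring is P/k; compatibility requires their sum to equal δ_free.
So P = δ_free / [L/(AE) + 1/k] = 0.5272 / [ 500/(1300×35×10³) + 1/(4900) ].
P = 0.5272 / 0.0002151 = 2452 N.
σ = P/A = 2452/1300 = 1.886 MPa.

σ ≈ 1.89 MPa (compressive)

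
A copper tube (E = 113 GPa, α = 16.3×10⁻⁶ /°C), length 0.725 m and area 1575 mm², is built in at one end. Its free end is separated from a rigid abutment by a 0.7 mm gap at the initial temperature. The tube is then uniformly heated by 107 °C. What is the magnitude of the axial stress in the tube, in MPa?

Free thermal elongation = αΔT L = 16.3×10⁻⁶ × 107 × 725 = 1.264 mm.
The gap closes (δ_free > 0.7 mm) and the wall then resists a further 1.264 − 0.7 = 0.5645 mm of expansion.
That suppressed elongation corresponds to σ = E·Δ/L = 113×10³ × 0.5645/725 = 87.98 MPa.

σ ≈ 88 MPa (compressive)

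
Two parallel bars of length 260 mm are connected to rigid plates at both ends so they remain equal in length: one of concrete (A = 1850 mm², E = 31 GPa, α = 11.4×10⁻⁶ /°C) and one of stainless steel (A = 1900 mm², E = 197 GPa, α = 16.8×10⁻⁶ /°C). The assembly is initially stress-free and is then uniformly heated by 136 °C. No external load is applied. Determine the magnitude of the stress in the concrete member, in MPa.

Equilibrium of a rigid end plate with no external load gives equal and opposite internal forces ±P in the two members. Since α_{stainless steel} > α_{concrete}, heating drives the stainless steel into compression and the concrete into tension.
Equating the net (thermal + elastic) strains gives |α₁ − α₂|·ΔT = P·[1/(A₁E₁) + 1/(A₂E₂)].
|α₁ − α₂|·ΔT = 5.4×10⁻⁶ × 136 = 0.0007344.
1/(A₁E₁) + 1/(A₂E₂) = 1/(1850×31×10³) + 1/(1900×197×10³) = 2.011×10⁻⁸ N⁻¹.
P = 0.0007344 / 2.011×10⁻⁸ = 36520 N = 36.52 kN.
σ_{concrete} = P/A₁ = 36520/1850 = 19.74 MPa, tensile.

σ ≈ 19.7 MPa (tensile)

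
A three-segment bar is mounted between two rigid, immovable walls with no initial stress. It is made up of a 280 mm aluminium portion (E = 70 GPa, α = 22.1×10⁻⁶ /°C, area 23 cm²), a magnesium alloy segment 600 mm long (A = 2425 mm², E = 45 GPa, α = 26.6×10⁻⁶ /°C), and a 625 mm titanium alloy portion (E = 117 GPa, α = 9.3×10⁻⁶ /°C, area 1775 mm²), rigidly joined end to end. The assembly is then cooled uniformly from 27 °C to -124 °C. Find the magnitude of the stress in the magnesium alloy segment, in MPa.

σ ≈ 170 MPa (tensile)

With the walls removed the bar would change length by δ_free = Σ αᵢΔT Lᵢ = 22.1×10⁻⁶×151×280 + 26.6×10⁻⁶×151×600 + 9.3×10⁻⁶×151×625 = 4.222 mm.
Since the ends are fixed, an axial force P builds up, equal in every segment, with P · Σ Lᵢ/(AᵢEᵢ) = δ_free.
Σ Lᵢ/(AᵢEᵢ) = 280/(2300×70×10³) + 600/(2425×45×10³) + 625/(1775×117×10³) = 1.025×10⁻⁵ mm/N.
P = 4.222 / 1.025×10⁻⁵ = 412000 N = 412 kN, tensile.
σ_{magnesium alloy} = P / A = 412000 / 2425 = 169.9 MPa.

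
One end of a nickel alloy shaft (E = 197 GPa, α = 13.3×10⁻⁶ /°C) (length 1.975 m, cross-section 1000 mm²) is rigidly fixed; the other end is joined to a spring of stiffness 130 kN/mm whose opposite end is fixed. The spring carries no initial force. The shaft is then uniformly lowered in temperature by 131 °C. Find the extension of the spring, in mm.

If the spring were absent the shaft would shorten by αΔT L = 13.3×10⁻⁶ × 131 × 1975 = 3.441 mm.
Let P be the tensile force in the spring. The shaft extends elastically by PL/(AE) and the spring stretches by P/k; together these equal δ_free.
P [ L/(AE) + 1/k ] = δ_free → P [ 1975/(1000×197×10³) + 1/(130×10³) ] = 3.441.
P = 3.441 / 1.772×10⁻⁵ = 194200 N.
Spring extension = P/k = 194200/(130×10³) = 1.494 mm.

δ ≈ 1.49 mm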